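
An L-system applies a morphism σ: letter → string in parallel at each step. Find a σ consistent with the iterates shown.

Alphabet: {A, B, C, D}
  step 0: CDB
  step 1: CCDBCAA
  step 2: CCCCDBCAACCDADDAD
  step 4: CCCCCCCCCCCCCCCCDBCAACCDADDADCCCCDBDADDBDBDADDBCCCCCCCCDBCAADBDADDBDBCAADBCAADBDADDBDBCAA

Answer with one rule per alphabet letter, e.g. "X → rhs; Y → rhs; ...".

  step 1 ⇒ step 2: CCDBCAA ⇒ CC·CC·DB·CAA·CC·DAD·DAD
    A ↦ DAD
    B ↦ CAA
    C ↦ CC
    D ↦ DB

A->DAD, B->CAA, C->CC, D->DB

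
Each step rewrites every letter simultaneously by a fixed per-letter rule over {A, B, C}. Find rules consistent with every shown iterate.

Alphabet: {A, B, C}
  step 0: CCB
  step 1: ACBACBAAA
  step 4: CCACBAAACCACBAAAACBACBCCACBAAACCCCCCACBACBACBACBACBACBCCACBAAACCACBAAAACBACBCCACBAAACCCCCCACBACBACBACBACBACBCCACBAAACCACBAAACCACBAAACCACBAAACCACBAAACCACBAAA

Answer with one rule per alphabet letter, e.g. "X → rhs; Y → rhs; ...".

  step 0 ⇒ step 1: CCB ⇒ ACB·ACB·AAA
    B ↦ AAA
    C ↦ ACB
    A ↦ CC  (constrained at step 1)

A->CC, B->AAA, C->ACB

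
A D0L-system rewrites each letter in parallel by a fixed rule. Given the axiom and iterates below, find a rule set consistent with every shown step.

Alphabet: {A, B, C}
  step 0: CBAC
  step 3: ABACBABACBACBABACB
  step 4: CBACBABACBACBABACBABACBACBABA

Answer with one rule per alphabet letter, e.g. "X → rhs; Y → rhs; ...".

  step 3 ⇒ step 4: ABACBABACBACBABACB ⇒ CB·A·CB·AB·A·CB·A·CB·AB·A·CB·AB·A·CB·A·CB·AB·A
    A ↦ CB
    B ↦ A
    C ↦ AB

A->CB, B->A, C->AB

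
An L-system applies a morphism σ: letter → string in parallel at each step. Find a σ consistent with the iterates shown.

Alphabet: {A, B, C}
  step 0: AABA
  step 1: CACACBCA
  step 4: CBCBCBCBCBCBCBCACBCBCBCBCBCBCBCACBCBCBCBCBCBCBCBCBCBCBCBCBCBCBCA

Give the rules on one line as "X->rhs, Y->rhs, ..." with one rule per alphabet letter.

  step 0 ⇒ step 1: AABA ⇒ CA·CA·CB·CA
    A ↦ CA
    B ↦ CB
    C ↦ CB  (constrained at step 1)

A->CA, B->CB, C->CB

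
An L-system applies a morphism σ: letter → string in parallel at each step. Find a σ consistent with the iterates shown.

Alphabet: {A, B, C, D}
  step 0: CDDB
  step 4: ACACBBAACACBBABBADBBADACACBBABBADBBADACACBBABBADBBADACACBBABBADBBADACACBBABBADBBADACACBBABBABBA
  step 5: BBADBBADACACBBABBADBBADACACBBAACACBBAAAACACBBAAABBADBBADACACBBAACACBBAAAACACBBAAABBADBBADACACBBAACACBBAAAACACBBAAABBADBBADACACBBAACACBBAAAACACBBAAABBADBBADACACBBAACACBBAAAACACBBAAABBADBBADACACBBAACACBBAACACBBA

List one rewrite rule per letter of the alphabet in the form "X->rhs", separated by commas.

A->BBA, B->AC, C->D, D->AA

  step 4 ⇒ step 5: ACACBBAACACBBABBADBBADACACBBABBADBBADACACBBABBADBBADACACBBABBADBBADACACBBABBADBBADACACBBABBABBA ⇒ BBA·D·BBA·D·AC·AC·BBA·BBA·D·BBA·D·AC·AC·BBA·AC·AC·BBA·AA·AC·AC·BBA·AA·BBA·D·BBA·D·AC·AC·BBA·AC·AC·BBA·AA·AC·AC·BBA·AA·BBA·D·BBA·D·AC·AC·BBA·AC·AC·BBA·AA·AC·AC·BBA·AA·BBA·D·BBA·D·AC·AC·BBA·AC·AC·BBA·AA·AC·AC·BBA·AA·BBA·D·BBA·D·AC·AC·BBA·AC·AC·BBA·AA·AC·AC·BBA·AA·BBA·D·BBA·D·AC·AC·BBA·AC·AC·BBA·AC·AC·BBA
    A ↦ BBA
    B ↦ AC
    C ↦ D
    D ↦ AA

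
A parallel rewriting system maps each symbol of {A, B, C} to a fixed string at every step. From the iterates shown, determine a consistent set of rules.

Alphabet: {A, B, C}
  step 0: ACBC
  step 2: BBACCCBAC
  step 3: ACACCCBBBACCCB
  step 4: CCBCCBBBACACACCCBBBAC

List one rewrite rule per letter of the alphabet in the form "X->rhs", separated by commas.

A->CC, B->AC, C->B

  step 3 ⇒ step 4: ACACCCBBBACCCB ⇒ CC·B·CC·B·B·B·AC·AC·AC·CC·B·B·B·AC
    A ↦ CC
    B ↦ AC
    C ↦ B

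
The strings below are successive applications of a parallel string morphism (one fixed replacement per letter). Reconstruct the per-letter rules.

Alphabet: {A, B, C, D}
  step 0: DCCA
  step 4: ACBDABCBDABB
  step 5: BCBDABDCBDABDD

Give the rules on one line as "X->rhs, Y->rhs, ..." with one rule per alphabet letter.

A->B, B->D, C->CB, D->A

  step 4 ⇒ step 5: ACBDABCBDABB ⇒ B·CB·D·A·B·D·CB·D·A·B·D·D
    A ↦ B
    B ↦ D
    C ↦ CB
    D ↦ A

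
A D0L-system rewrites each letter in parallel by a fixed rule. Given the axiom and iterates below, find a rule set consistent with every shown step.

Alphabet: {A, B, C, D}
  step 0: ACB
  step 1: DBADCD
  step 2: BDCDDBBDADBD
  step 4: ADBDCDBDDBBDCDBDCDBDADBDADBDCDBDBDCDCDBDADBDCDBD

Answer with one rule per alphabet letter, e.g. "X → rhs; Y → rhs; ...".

A->DB, B->CD, C->AD, D->BD

  step 1 ⇒ step 2: DBADCD ⇒ BD·CD·DB·BD·AD·BD
    A ↦ DB
    B ↦ CD
    C ↦ AD
    D ↦ BD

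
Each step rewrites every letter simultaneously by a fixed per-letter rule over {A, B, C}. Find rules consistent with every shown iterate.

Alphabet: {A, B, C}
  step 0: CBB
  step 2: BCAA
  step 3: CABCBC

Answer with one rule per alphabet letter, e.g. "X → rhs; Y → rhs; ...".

  step 2 ⇒ step 3: BCAA ⇒ C·A·BC·BC
    A ↦ BC
    B ↦ C
    C ↦ A

A->BC, B->C, C->A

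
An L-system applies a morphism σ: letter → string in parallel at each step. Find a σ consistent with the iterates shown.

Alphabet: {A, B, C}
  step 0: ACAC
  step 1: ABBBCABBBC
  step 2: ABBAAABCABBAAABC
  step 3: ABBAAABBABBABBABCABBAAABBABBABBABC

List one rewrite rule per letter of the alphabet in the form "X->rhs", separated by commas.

  step 2 ⇒ step 3: ABBAAABCABBAAABC ⇒ ABB·A·A·ABB·ABB·ABB·A·BC·ABB·A·A·ABB·ABB·ABB·A·BC
    A ↦ ABB
    B ↦ A
    C ↦ BC

A->ABB, B->A, C->BC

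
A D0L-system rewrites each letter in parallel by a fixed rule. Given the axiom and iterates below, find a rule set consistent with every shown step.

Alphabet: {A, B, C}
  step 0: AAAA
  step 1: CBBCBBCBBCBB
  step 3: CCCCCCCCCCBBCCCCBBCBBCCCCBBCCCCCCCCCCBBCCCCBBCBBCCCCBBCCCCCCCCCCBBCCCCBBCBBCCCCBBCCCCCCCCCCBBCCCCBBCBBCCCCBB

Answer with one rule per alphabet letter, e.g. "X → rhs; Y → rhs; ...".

  step 0 ⇒ step 1: AAAA ⇒ CBB·CBB·CBB·CBB
    A ↦ CBB
    B ↦ ACA  (constrained at step 1)
    C ↦ CCC  (constrained at step 1)

A->CBB, B->ACA, C->CCC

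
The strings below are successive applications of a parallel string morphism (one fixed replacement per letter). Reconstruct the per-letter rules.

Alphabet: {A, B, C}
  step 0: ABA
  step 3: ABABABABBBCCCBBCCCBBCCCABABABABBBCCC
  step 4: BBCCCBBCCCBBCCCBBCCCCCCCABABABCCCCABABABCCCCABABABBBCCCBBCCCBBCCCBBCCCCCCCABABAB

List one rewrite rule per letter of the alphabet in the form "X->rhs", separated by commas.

  step 3 ⇒ step 4: ABABABABBBCCCBBCCCBBCCCABABABABBBCCC ⇒ BBC·CC·BBC·CC·BBC·CC·BBC·CC·CC·CC·AB·AB·AB·CC·CC·AB·AB·AB·CC·CC·AB·AB·AB·BBC·CC·BBC·CC·BBC·CC·BBC·CC·CC·CC·AB·AB·AB
    A ↦ BBC
    B ↦ CC
    C ↦ AB

A->BBC, B->CC, C->AB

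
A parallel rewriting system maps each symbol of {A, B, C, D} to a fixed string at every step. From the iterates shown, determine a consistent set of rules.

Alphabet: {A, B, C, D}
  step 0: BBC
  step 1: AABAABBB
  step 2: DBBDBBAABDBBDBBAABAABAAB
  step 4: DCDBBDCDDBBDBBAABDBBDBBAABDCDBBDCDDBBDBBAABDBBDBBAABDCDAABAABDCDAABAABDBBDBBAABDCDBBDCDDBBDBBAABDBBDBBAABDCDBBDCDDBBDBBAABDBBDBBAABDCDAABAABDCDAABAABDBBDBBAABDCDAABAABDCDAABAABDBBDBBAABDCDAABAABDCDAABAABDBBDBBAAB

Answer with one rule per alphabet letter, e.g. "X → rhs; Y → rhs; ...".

  step 1 ⇒ step 2: AABAABBB ⇒ DBB·DBB·AAB·DBB·DBB·AAB·AAB·AAB
    A ↦ DBB
    B ↦ AAB
  step 0 ⇒ step 1: BBC ⇒ AAB·AAB·BB
    C ↦ BB
    D ↦ DCD  (constrained at step 2)

A->DBB, B->AAB, C->BB, D->DCD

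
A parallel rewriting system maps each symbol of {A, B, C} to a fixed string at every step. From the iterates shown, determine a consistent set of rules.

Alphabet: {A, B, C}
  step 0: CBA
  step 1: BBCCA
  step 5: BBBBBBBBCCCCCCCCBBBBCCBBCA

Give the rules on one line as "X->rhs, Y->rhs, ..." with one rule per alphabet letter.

A->CA, B->C, C->BB

  step 0 ⇒ step 1: CBA ⇒ BB·C·CA
    A ↦ CA
    B ↦ C
    C ↦ BB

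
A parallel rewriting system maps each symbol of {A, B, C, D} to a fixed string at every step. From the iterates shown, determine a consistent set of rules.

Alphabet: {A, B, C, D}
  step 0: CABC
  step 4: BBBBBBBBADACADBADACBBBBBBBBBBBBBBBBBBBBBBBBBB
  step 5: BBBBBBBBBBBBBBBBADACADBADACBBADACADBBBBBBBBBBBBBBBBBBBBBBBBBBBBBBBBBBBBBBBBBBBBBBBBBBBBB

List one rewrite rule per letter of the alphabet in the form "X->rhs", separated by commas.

  step 4 ⇒ step 5: BBBBBBBBADACADBADACBBBBBBBBBBBBBBBBBBBBBBBBBB ⇒ BB·BB·BB·BB·BB·BB·BB·BB·AD·AC·AD·B·AD·AC·BB·AD·AC·AD·B·BB·BB·BB·BB·BB·BB·BB·BB·BB·BB·BB·BB·BB·BB·BB·BB·BB·BB·BB·BB·BB·BB·BB·BB·BB·BB
    A ↦ AD
    B ↦ BB
    C ↦ B
    D ↦ AC

A->AD, B->BB, C->B, D->AC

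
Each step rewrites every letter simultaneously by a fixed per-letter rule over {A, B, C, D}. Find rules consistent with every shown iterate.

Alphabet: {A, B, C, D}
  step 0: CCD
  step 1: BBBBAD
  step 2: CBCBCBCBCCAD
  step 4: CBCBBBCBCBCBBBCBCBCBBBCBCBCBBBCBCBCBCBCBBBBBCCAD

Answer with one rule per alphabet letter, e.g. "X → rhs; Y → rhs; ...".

A->CC, B->CB, C->BB, D->AD

  step 1 ⇒ step 2: BBBBAD ⇒ CB·CB·CB·CB·CC·AD
    A ↦ CC
    B ↦ CB
    D ↦ AD
  step 0 ⇒ step 1: CCD ⇒ BB·BB·AD
    C ↦ BB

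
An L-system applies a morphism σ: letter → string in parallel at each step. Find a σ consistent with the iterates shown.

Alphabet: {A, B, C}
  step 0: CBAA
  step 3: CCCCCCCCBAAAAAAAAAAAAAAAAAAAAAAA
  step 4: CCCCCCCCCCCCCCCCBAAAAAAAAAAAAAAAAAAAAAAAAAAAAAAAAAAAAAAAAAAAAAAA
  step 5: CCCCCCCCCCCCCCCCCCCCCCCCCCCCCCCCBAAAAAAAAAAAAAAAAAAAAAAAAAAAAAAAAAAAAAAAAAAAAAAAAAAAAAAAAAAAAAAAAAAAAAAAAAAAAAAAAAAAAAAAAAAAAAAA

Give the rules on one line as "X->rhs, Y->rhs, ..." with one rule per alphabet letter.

  step 4 ⇒ step 5: CCCCCCCCCCCCCCCCBAAAAAAAAAAAAAAAAAAAAAAAAAAAAAAAAAAAAAAAAAAAAAAA ⇒ CC·CC·CC·CC·CC·CC·CC·CC·CC·CC·CC·CC·CC·CC·CC·CC·BA·AA·AA·AA·AA·AA·AA·AA·AA·AA·AA·AA·AA·AA·AA·AA·AA·AA·AA·AA·AA·AA·AA·AA·AA·AA·AA·AA·AA·AA·AA·AA·AA·AA·AA·AA·AA·AA·AA·AA·AA·AA·AA·AA·AA·AA·AA·AA
    A ↦ AA
    B ↦ BA
    C ↦ CC

A->AA, B->BA, C->CC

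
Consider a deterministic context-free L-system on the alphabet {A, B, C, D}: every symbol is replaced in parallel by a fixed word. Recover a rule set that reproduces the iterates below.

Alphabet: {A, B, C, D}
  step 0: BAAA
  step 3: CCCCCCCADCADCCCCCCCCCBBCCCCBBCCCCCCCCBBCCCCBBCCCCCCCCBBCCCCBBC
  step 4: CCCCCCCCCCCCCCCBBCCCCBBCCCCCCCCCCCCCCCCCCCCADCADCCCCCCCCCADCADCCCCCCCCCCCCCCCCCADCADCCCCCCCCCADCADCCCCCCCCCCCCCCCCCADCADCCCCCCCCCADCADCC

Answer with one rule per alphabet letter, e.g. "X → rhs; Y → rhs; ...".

A->CBB, B->CAD, C->CC, D->C

  step 3 ⇒ step 4: CCCCCCCADCADCCCCCCCCCBBCCCCBBCCCCCCCCBBCCCCBBCCCCCCCCBBCCCCBBC ⇒ CC·CC·CC·CC·CC·CC·CC·CBB·C·CC·CBB·C·CC·CC·CC·CC·CC·CC·CC·CC·CC·CAD·CAD·CC·CC·CC·CC·CAD·CAD·CC·CC·CC·CC·CC·CC·CC·CC·CAD·CAD·CC·CC·CC·CC·CAD·CAD·CC·CC·CC·CC·CC·CC·CC·CC·CAD·CAD·CC·CC·CC·CC·CAD·CAD·CC
    A ↦ CBB
    B ↦ CAD
    C ↦ CC
    D ↦ C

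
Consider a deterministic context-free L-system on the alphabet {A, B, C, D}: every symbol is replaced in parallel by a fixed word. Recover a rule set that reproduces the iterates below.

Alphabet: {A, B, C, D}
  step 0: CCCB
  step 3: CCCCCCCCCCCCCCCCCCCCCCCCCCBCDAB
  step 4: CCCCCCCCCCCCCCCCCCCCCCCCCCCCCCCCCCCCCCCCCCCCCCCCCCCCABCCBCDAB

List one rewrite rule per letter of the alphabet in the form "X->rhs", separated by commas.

  step 3 ⇒ step 4: CCCCCCCCCCCCCCCCCCCCCCCCCCBCDAB ⇒ CC·CC·CC·CC·CC·CC·CC·CC·CC·CC·CC·CC·CC·CC·CC·CC·CC·CC·CC·CC·CC·CC·CC·CC·CC·CC·AB·CC·B·CD·AB
    A ↦ CD
    B ↦ AB
    C ↦ CC
    D ↦ B

A->CD, B->AB, C->CC, D->B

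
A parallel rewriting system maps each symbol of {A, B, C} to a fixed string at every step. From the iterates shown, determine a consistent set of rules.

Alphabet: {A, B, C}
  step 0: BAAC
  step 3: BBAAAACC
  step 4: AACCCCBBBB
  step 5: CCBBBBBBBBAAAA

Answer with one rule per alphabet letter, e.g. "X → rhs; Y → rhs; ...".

A->C, B->A, C->BB

  step 4 ⇒ step 5: AACCCCBBBB ⇒ C·C·BB·BB·BB·BB·A·A·A·A
    A ↦ C
    B ↦ A
    C ↦ BB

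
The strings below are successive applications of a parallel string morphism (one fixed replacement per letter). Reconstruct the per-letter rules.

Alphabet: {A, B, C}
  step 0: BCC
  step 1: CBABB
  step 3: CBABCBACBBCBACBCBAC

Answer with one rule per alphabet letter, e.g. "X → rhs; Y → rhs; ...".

A->C, B->CBA, C->B

  step 0 ⇒ step 1: BCC ⇒ CBA·B·B
    B ↦ CBA
    C ↦ B
    A ↦ C  (constrained at step 1)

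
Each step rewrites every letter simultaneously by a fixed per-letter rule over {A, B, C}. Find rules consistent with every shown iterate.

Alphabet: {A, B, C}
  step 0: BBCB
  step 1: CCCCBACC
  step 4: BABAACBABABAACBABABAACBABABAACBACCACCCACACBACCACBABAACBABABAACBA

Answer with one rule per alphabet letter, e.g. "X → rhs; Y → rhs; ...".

  step 0 ⇒ step 1: BBCB ⇒ CC·CC·BA·CC
    B ↦ CC
    C ↦ BA
    A ↦ AC  (constrained at step 1)

A->AC, B->CC, C->BA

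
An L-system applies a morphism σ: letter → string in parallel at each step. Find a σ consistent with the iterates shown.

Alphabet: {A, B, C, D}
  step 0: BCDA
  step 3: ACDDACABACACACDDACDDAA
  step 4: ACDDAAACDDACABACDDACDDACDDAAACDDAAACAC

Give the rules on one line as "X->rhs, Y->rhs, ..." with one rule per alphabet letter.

  step 3 ⇒ step 4: ACDDACABACACACDDACDDAA ⇒ AC·DD·A·A·AC·DD·AC·AB·AC·DD·AC·DD·AC·DD·A·A·AC·DD·A·A·AC·AC
    A ↦ AC
    B ↦ AB
    C ↦ DD
    D ↦ A

A->AC, B->AB, C->DD, D->A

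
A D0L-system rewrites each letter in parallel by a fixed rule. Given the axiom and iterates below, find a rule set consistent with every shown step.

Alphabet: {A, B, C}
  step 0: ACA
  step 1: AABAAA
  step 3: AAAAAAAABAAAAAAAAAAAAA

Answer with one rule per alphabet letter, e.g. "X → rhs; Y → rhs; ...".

  step 0 ⇒ step 1: ACA ⇒ AA·BA·AA
    A ↦ AA
    C ↦ BA
    B ↦ C  (constrained at step 1)

A->AA, B->C, C->BA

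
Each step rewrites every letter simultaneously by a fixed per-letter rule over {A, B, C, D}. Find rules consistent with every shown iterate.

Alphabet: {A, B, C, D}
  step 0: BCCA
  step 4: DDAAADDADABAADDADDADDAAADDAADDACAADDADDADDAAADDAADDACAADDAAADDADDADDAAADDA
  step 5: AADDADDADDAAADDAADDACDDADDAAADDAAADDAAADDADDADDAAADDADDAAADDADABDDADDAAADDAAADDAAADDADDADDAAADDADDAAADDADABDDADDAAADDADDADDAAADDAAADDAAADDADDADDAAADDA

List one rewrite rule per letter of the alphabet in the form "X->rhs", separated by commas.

  step 4 ⇒ step 5: DDAAADDADABAADDADDADDAAADDAADDACAADDADDADDAAADDAADDACAADDAAADDADDADDAAADDA ⇒ A·A·DDA·DDA·DDA·A·A·DDA·A·DDA·C·DDA·DDA·A·A·DDA·A·A·DDA·A·A·DDA·DDA·DDA·A·A·DDA·DDA·A·A·DDA·DAB·DDA·DDA·A·A·DDA·A·A·DDA·A·A·DDA·DDA·DDA·A·A·DDA·DDA·A·A·DDA·DAB·DDA·DDA·A·A·DDA·DDA·DDA·A·A·DDA·A·A·DDA·A·A·DDA·DDA·DDA·A·A·DDA
    A ↦ DDA
    B ↦ C
    C ↦ DAB
    D ↦ A

A->DDA, B->C, C->DAB, D->A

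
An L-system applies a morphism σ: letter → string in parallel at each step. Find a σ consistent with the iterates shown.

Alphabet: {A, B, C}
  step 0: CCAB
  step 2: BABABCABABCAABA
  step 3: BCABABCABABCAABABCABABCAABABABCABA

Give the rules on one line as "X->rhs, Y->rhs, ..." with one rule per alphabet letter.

  step 2 ⇒ step 3: BABABCABABCAABA ⇒ BCA·BA·BCA·BA·BCA·A·BA·BCA·BA·BCA·A·BA·BA·BCA·BA
    A ↦ BA
    B ↦ BCA
    C ↦ A

A->BA, B->BCA, C->A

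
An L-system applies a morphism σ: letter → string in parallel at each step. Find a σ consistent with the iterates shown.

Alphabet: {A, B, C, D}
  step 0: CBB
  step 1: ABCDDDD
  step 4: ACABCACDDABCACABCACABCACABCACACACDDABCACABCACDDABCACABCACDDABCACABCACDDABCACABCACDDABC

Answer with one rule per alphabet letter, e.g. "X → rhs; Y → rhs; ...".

A->AC, B->DD, C->ABC, D->AC

  step 0 ⇒ step 1: CBB ⇒ ABC·DD·DD
    B ↦ DD
    C ↦ ABC
    A ↦ AC  (constrained at step 1)
    D ↦ AC  (constrained at step 1)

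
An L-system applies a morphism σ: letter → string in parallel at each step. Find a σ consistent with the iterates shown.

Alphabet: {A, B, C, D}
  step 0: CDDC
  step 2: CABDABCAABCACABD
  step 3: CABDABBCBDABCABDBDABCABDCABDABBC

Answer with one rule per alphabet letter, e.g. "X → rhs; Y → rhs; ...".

  step 2 ⇒ step 3: CABDABCAABCACABD ⇒ CA·BD·AB·BC·BD·AB·CA·BD·BD·AB·CA·BD·CA·BD·AB·BC
    A ↦ BD
    B ↦ AB
    C ↦ CA
    D ↦ BC

A->BD, B->AB, C->CA, D->BC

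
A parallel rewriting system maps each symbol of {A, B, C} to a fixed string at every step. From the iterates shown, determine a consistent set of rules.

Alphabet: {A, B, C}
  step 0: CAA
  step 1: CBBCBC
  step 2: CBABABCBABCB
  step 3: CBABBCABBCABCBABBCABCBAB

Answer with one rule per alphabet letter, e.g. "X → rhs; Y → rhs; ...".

A->BC, B->AB, C->CB

  step 2 ⇒ step 3: CBABABCBABCB ⇒ CB·AB·BC·AB·BC·AB·CB·AB·BC·AB·CB·AB
    A ↦ BC
    B ↦ AB
    C ↦ CB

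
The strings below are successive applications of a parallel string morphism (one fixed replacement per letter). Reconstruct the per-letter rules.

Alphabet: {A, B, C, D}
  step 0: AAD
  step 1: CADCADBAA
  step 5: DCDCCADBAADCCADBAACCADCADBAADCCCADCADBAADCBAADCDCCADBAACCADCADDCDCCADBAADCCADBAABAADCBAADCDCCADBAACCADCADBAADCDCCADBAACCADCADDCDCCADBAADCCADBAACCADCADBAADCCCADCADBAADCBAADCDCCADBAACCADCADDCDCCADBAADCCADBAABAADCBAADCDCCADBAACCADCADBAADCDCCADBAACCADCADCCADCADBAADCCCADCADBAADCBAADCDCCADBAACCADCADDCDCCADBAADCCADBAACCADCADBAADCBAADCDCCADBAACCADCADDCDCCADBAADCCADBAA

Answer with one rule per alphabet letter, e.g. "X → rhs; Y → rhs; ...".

  step 0 ⇒ step 1: AAD ⇒ CAD·CAD·BAA
    A ↦ CAD
    D ↦ BAA
    B ↦ C  (constrained at step 1)
    C ↦ DC  (constrained at step 1)

A->CAD, B->C, C->DC, D->BAA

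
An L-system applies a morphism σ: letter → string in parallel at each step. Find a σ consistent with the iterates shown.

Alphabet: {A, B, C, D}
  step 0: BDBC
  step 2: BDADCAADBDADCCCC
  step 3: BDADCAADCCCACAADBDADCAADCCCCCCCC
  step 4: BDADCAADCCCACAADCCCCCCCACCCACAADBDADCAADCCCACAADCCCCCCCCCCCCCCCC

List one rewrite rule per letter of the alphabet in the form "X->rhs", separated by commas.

A->CA, B->BD, C->CC, D->AD

  step 3 ⇒ step 4: BDADCAADCCCACAADBDADCAADCCCCCCCC ⇒ BD·AD·CA·AD·CC·CA·CA·AD·CC·CC·CC·CA·CC·CA·CA·AD·BD·AD·CA·AD·CC·CA·CA·AD·CC·CC·CC·CC·CC·CC·CC·CC
    A ↦ CA
    B ↦ BD
    C ↦ CC
    D ↦ AD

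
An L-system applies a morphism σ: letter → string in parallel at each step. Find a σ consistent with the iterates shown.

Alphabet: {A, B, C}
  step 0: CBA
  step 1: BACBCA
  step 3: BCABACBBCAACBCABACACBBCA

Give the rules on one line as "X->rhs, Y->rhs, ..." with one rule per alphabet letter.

A->BCA, B->AC, C->B

  step 0 ⇒ step 1: CBA ⇒ B·AC·BCA
    A ↦ BCA
    B ↦ AC
    C ↦ B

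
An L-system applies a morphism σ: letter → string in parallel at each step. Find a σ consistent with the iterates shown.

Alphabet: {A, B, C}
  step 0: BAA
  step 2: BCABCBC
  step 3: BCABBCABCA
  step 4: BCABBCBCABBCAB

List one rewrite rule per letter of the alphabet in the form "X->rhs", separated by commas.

A->B, B->BC, C->A

  step 3 ⇒ step 4: BCABBCABCA ⇒ BC·A·B·BC·BC·A·B·BC·A·B
    A ↦ B
    B ↦ BC
    C ↦ A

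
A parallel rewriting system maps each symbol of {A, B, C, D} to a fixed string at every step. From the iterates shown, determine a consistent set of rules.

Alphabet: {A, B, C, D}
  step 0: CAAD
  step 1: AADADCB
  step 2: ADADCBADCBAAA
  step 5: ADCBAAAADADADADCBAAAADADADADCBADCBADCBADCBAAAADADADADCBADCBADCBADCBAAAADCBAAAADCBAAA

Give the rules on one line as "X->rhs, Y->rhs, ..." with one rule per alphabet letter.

  step 1 ⇒ step 2: AADADCB ⇒ AD·AD·CB·AD·CB·A·AA
    A ↦ AD
    B ↦ AA
    C ↦ A
    D ↦ CB

A->AD, B->AA, C->A, D->CB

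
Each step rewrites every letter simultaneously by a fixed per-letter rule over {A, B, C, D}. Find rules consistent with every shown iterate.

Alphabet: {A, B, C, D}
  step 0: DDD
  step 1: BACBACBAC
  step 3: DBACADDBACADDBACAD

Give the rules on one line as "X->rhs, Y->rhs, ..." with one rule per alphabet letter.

  step 0 ⇒ step 1: DDD ⇒ BAC·BAC·BAC
    D ↦ BAC
    A ↦ D  (constrained at step 1)
    B ↦ A  (constrained at step 1)
    C ↦ BA  (constrained at step 1)

A->D, B->A, C->BA, D->BAC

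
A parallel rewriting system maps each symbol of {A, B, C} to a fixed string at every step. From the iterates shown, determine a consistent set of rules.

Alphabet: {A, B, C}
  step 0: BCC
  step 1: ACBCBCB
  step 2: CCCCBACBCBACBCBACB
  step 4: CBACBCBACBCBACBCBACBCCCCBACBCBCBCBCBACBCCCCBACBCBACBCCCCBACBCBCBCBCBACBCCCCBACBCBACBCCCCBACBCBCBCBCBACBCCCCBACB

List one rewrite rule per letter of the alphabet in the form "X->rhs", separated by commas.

  step 1 ⇒ step 2: ACBCBCB ⇒ CCC·CB·ACB·CB·ACB·CB·ACB
    A ↦ CCC
    B ↦ ACB
    C ↦ CB

A->CCC, B->ACB, C->CB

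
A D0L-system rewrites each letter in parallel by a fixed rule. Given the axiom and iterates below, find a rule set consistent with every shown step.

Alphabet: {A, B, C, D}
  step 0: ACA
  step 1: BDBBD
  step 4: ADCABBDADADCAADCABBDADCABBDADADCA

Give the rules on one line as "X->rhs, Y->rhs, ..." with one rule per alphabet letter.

A->BD, B->AD, C->B, D->CA

  step 0 ⇒ step 1: ACA ⇒ BD·B·BD
    A ↦ BD
    C ↦ B
    B ↦ AD  (constrained at step 1)
    D ↦ CA  (constrained at step 1)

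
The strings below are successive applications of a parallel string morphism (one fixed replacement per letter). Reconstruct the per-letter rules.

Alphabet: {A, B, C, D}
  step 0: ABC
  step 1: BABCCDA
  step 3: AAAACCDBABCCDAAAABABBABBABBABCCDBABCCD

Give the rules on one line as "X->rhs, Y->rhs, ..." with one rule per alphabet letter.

  step 0 ⇒ step 1: ABC ⇒ BAB·CCD·A
    A ↦ BAB
    B ↦ CCD
    C ↦ A
    D ↦ AA  (constrained at step 1)

A->BAB, B->CCD, C->A, D->AA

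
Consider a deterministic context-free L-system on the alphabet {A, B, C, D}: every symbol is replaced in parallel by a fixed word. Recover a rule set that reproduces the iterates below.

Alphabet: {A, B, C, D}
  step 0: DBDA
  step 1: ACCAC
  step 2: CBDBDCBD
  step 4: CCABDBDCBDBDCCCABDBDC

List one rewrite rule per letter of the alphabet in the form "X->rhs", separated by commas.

A->C, B->CC, C->BD, D->A

  step 1 ⇒ step 2: ACCAC ⇒ C·BD·BD·C·BD
    A ↦ C
    C ↦ BD
  step 0 ⇒ step 1: DBDA ⇒ A·CC·A·C
    B ↦ CC
  step 0 ⇒ step 1: DBDA ⇒ A·CC·A·C
    D ↦ A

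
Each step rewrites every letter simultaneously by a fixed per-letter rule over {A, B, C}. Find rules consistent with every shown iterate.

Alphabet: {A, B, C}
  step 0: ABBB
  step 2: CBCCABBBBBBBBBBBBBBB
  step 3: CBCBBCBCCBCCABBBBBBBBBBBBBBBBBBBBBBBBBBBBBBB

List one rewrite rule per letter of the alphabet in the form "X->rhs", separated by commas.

  step 2 ⇒ step 3: CBCCABBBBBBBBBBBBBBB ⇒ CBC·BB·CBC·CBC·CAB·BB·BB·BB·BB·BB·BB·BB·BB·BB·BB·BB·BB·BB·BB·BB
    A ↦ CAB
    B ↦ BB
    C ↦ CBC

A->CAB, B->BB, C->CBC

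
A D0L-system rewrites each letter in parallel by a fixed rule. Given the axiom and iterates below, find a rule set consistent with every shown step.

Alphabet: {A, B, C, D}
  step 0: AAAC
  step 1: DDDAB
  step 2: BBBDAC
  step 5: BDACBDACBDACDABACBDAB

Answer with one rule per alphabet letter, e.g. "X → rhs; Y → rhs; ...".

A->D, B->AC, C->AB, D->B

  step 1 ⇒ step 2: DDDAB ⇒ B·B·B·D·AC
    A ↦ D
    B ↦ AC
    D ↦ B
  step 0 ⇒ step 1: AAAC ⇒ D·D·D·AB
    C ↦ AB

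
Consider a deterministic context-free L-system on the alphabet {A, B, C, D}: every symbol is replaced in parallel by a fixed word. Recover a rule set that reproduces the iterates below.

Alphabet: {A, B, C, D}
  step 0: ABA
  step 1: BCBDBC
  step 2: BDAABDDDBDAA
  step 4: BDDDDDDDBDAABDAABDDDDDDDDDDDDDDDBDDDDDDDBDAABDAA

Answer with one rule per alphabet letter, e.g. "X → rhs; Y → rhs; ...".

A->BC, B->BD, C->AA, D->DD

  step 1 ⇒ step 2: BCBDBC ⇒ BD·AA·BD·DD·BD·AA
    B ↦ BD
    C ↦ AA
    D ↦ DD
  step 0 ⇒ step 1: ABA ⇒ BC·BD·BC
    A ↦ BC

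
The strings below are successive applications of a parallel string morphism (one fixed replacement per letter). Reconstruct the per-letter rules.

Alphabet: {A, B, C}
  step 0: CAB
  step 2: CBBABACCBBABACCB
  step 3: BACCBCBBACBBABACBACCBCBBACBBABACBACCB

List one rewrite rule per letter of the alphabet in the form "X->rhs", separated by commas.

  step 2 ⇒ step 3: CBBABACCBBABACCB ⇒ BAC·CB·CB·BA·CB·BA·BAC·BAC·CB·CB·BA·CB·BA·BAC·BAC·CB
    A ↦ BA
    B ↦ CB
    C ↦ BAC

A->BA, B->CB, C->BAC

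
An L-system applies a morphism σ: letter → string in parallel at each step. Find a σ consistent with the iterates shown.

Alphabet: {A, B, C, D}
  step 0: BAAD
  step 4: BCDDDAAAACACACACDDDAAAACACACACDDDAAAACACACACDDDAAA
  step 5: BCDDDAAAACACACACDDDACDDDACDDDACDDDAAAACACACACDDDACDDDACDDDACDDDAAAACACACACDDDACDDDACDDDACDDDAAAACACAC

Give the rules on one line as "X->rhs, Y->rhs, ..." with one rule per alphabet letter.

A->AC, B->BC, C->DDD, D->A

  step 4 ⇒ step 5: BCDDDAAAACACACACDDDAAAACACACACDDDAAAACACACACDDDAAA ⇒ BC·DDD·A·A·A·AC·AC·AC·AC·DDD·AC·DDD·AC·DDD·AC·DDD·A·A·A·AC·AC·AC·AC·DDD·AC·DDD·AC·DDD·AC·DDD·A·A·A·AC·AC·AC·AC·DDD·AC·DDD·AC·DDD·AC·DDD·A·A·A·AC·AC·AC
    A ↦ AC
    B ↦ BC
    C ↦ DDD
    D ↦ A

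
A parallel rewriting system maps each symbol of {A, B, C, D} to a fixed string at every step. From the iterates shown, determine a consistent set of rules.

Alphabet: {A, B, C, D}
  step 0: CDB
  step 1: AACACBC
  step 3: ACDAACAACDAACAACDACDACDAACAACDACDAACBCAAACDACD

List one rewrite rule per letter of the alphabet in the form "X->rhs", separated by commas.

  step 0 ⇒ step 1: CDB ⇒ AA·CA·CBC
    B ↦ CBC
    C ↦ AA
    D ↦ CA
    A ↦ ACD  (constrained at step 1)

A->ACD, B->CBC, C->AA, D->CA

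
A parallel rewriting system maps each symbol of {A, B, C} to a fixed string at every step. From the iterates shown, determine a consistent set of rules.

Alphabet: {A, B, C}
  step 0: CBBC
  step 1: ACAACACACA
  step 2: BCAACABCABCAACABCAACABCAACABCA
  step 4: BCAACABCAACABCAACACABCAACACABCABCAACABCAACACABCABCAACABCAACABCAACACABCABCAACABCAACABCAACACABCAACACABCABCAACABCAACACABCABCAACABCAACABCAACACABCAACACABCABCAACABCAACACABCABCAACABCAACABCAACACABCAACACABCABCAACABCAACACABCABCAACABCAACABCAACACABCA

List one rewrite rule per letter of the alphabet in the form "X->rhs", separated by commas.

  step 1 ⇒ step 2: ACAACACACA ⇒ BCA·ACA·BCA·BCA·ACA·BCA·ACA·BCA·ACA·BCA
    A ↦ BCA
    C ↦ ACA
  step 0 ⇒ step 1: CBBC ⇒ ACA·AC·AC·ACA
    B ↦ AC

A->BCA, B->AC, C->ACA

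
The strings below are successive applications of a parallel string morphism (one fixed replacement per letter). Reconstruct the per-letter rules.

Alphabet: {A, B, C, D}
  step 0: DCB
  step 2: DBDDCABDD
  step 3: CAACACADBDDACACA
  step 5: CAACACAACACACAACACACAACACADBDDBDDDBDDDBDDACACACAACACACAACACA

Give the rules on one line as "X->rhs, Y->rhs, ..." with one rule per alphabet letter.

  step 2 ⇒ step 3: DBDDCABDD ⇒ CA·A·CA·CA·D·BDD·A·CA·CA
    A ↦ BDD
    B ↦ A
    C ↦ D
    D ↦ CA

A->BDD, B->A, C->D, D->CA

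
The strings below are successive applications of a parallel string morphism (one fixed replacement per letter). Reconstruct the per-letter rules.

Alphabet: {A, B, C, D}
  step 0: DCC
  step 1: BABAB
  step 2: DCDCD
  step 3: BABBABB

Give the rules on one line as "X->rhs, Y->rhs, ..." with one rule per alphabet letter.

  step 2 ⇒ step 3: DCDCD ⇒ B·AB·B·AB·B
    C ↦ AB
    D ↦ B
  step 1 ⇒ step 2: BABAB ⇒ D·C·D·C·D
    A ↦ C
  step 1 ⇒ step 2: BABAB ⇒ D·C·D·C·D
    B ↦ D

A->C, B->D, C->AB, D->B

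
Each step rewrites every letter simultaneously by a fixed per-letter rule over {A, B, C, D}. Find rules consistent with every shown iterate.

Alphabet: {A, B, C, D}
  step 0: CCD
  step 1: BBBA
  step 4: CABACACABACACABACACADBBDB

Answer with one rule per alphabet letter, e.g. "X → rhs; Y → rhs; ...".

  step 0 ⇒ step 1: CCD ⇒ B·B·BA
    C ↦ B
    D ↦ BA
    A ↦ DB  (constrained at step 1)
    B ↦ CA  (constrained at step 1)

A->DB, B->CA, C->B, D->BA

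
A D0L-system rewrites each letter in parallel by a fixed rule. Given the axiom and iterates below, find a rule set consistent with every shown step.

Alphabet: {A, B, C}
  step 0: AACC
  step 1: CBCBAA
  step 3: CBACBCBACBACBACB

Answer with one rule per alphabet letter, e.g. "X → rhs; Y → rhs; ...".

A->CB, B->CB, C->A

  step 0 ⇒ step 1: AACC ⇒ CB·CB·A·A
    A ↦ CB
    C ↦ A
    B ↦ CB  (constrained at step 1)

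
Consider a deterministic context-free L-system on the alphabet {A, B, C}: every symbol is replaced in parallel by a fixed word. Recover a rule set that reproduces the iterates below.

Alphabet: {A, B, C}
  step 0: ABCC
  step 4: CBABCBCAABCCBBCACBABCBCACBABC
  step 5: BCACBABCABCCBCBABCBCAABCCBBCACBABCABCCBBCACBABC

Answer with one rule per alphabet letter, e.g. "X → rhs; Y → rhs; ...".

  step 4 ⇒ step 5: CBABCBCAABCCBBCACBABCBCACBABC ⇒ BC·A·CB·A·BC·A·BC·CB·CB·A·BC·BC·A·A·BC·CB·BC·A·CB·A·BC·A·BC·CB·BC·A·CB·A·BC
    A ↦ CB
    B ↦ A
    C ↦ BC

A->CB, B->A, C->BC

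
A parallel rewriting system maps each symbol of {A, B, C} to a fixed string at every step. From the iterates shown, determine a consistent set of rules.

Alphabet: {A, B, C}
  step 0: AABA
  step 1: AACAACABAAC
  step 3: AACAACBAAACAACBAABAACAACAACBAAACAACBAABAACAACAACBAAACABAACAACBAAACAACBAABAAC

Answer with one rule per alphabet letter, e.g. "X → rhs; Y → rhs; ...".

  step 0 ⇒ step 1: AABA ⇒ AAC·AAC·AB·AAC
    A ↦ AAC
    B ↦ AB
    C ↦ BA  (constrained at step 1)

A->AAC, B->AB, C->BA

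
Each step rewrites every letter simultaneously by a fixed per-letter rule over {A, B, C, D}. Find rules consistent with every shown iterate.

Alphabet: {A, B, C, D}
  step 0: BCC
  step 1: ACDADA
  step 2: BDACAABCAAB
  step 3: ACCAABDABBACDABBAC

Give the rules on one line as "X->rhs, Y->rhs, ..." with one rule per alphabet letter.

A->B, B->AC, C->DA, D->CAA

  step 2 ⇒ step 3: BDACAABCAAB ⇒ AC·CAA·B·DA·B·B·AC·DA·B·B·AC
    A ↦ B
    B ↦ AC
    C ↦ DA
    D ↦ CAA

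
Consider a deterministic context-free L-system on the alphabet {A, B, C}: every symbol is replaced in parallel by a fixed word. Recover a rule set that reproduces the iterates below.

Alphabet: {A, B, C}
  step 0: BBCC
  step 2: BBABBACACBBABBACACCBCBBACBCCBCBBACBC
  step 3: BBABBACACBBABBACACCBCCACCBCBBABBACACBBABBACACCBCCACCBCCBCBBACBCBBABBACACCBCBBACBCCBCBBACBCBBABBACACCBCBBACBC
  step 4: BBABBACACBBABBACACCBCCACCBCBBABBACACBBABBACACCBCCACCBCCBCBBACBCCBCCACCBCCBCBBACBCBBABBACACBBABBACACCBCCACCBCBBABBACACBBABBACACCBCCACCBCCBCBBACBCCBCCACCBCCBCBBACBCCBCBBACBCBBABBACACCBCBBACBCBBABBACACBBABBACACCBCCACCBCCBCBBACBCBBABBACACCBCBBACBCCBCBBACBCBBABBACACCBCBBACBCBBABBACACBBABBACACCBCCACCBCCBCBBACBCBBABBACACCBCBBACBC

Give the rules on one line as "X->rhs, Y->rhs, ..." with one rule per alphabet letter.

  step 3 ⇒ step 4: BBABBACACBBABBACACCBCCACCBCBBABBACACBBABBACACCBCCACCBCCBCBBACBCBBABBACACCBCBBACBCCBCBBACBCBBABBACACCBCBBACBC ⇒ BBA·BBA·CAC·BBA·BBA·CAC·CBC·CAC·CBC·BBA·BBA·CAC·BBA·BBA·CAC·CBC·CAC·CBC·CBC·BBA·CBC·CBC·CAC·CBC·CBC·BBA·CBC·BBA·BBA·CAC·BBA·BBA·CAC·CBC·CAC·CBC·BBA·BBA·CAC·BBA·BBA·CAC·CBC·CAC·CBC·CBC·BBA·CBC·CBC·CAC·CBC·CBC·BBA·CBC·CBC·BBA·CBC·BBA·BBA·CAC·CBC·BBA·CBC·BBA·BBA·CAC·BBA·BBA·CAC·CBC·CAC·CBC·CBC·BBA·CBC·BBA·BBA·CAC·CBC·BBA·CBC·CBC·BBA·CBC·BBA·BBA·CAC·CBC·BBA·CBC·BBA·BBA·CAC·BBA·BBA·CAC·CBC·CAC·CBC·CBC·BBA·CBC·BBA·BBA·CAC·CBC·BBA·CBC
    A ↦ CAC
    B ↦ BBA
    C ↦ CBC

A->CAC, B->BBA, C->CBC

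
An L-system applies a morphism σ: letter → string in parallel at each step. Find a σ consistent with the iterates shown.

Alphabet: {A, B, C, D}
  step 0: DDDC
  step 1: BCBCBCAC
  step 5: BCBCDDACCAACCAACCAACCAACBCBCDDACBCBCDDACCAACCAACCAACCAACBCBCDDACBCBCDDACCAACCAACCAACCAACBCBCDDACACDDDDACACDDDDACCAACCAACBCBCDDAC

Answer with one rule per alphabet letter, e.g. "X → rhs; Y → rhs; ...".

A->DD, B->CA, C->AC, D->BC

  step 0 ⇒ step 1: DDDC ⇒ BC·BC·BC·AC
    C ↦ AC
    D ↦ BC
    A ↦ DD  (constrained at step 1)
    B ↦ CA  (constrained at step 1)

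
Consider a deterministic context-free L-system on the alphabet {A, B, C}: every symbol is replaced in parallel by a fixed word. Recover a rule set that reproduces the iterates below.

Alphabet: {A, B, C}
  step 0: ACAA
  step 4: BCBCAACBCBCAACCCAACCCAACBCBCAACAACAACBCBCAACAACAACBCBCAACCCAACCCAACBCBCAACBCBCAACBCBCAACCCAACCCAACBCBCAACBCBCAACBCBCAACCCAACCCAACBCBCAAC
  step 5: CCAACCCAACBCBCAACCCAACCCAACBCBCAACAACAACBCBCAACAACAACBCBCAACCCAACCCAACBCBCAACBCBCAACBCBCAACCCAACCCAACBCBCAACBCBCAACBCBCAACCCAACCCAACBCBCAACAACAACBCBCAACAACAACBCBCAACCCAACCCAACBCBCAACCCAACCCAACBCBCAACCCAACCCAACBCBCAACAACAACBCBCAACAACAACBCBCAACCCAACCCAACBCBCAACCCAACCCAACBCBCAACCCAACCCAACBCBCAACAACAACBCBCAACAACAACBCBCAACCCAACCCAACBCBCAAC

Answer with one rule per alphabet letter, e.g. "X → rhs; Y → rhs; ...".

  step 4 ⇒ step 5: BCBCAACBCBCAACCCAACCCAACBCBCAACAACAACBCBCAACAACAACBCBCAACCCAACCCAACBCBCAACBCBCAACBCBCAACCCAACCCAACBCBCAACBCBCAACBCBCAACCCAACCCAACBCBCAAC ⇒ CC·AAC·CC·AAC·BC·BC·AAC·CC·AAC·CC·AAC·BC·BC·AAC·AAC·AAC·BC·BC·AAC·AAC·AAC·BC·BC·AAC·CC·AAC·CC·AAC·BC·BC·AAC·BC·BC·AAC·BC·BC·AAC·CC·AAC·CC·AAC·BC·BC·AAC·BC·BC·AAC·BC·BC·AAC·CC·AAC·CC·AAC·BC·BC·AAC·AAC·AAC·BC·BC·AAC·AAC·AAC·BC·BC·AAC·CC·AAC·CC·AAC·BC·BC·AAC·CC·AAC·CC·AAC·BC·BC·AAC·CC·AAC·CC·AAC·BC·BC·AAC·AAC·AAC·BC·BC·AAC·AAC·AAC·BC·BC·AAC·CC·AAC·CC·AAC·BC·BC·AAC·CC·AAC·CC·AAC·BC·BC·AAC·CC·AAC·CC·AAC·BC·BC·AAC·AAC·AAC·BC·BC·AAC·AAC·AAC·BC·BC·AAC·CC·AAC·CC·AAC·BC·BC·AAC
    A ↦ BC
    B ↦ CC
    C ↦ AAC

A->BC, B->CC, C->AAC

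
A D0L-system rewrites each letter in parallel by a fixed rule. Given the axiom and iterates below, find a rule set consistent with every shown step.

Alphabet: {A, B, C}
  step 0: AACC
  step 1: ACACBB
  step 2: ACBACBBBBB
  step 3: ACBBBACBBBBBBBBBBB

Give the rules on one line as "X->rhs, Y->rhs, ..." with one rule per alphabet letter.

  step 2 ⇒ step 3: ACBACBBBBB ⇒ AC·B·BB·AC·B·BB·BB·BB·BB·BB
    A ↦ AC
    B ↦ BB
    C ↦ B

A->AC, B->BB, C->B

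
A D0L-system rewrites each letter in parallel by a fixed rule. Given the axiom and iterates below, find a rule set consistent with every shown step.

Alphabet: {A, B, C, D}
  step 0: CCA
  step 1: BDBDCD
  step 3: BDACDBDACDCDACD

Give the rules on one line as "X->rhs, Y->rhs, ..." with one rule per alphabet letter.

A->CD, B->CD, C->BD, D->A

  step 0 ⇒ step 1: CCA ⇒ BD·BD·CD
    A ↦ CD
    C ↦ BD
    B ↦ CD  (constrained at step 1)
    D ↦ A  (constrained at step 1)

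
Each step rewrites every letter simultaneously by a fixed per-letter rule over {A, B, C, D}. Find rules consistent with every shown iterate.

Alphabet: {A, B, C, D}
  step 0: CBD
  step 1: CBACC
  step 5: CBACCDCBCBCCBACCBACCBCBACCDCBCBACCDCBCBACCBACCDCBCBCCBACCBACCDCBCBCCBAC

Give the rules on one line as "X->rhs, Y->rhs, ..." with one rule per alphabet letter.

A->CD, B->AC, C->CB, D->C

  step 0 ⇒ step 1: CBD ⇒ CB·AC·C
    B ↦ AC
    C ↦ CB
    D ↦ C
    A ↦ CD  (constrained at step 1)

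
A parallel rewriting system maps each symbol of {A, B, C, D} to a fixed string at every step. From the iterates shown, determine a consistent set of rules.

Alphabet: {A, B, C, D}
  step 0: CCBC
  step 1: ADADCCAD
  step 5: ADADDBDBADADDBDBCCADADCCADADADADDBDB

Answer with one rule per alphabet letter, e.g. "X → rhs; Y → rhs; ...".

  step 0 ⇒ step 1: CCBC ⇒ AD·AD·CC·AD
    B ↦ CC
    C ↦ AD
    A ↦ D  (constrained at step 1)
    D ↦ B  (constrained at step 1)

A->D, B->CC, C->AD, D->B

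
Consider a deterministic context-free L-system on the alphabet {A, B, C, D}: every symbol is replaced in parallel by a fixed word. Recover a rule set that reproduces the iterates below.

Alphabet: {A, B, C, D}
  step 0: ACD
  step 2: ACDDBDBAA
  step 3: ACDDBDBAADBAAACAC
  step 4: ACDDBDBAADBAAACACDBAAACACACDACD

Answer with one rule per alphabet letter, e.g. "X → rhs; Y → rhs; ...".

  step 3 ⇒ step 4: ACDDBDBAADBAAACAC ⇒ AC·D·DB·DB·AA·DB·AA·AC·AC·DB·AA·AC·AC·AC·D·AC·D
    A ↦ AC
    B ↦ AA
    C ↦ D
    D ↦ DB

A->AC, B->AA, C->D, D->DB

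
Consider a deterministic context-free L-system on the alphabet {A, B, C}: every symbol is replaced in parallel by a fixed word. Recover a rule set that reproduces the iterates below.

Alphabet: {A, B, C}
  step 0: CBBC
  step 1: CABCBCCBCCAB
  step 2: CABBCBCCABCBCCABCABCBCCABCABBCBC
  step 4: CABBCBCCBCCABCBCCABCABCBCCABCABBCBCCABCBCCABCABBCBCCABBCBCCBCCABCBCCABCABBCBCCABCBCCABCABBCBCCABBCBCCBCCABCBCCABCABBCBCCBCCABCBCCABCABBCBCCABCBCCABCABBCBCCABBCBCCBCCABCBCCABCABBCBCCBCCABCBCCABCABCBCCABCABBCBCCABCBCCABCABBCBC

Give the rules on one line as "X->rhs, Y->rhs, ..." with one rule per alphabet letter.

A->B, B->CBC, C->CAB

  step 1 ⇒ step 2: CABCBCCBCCAB ⇒ CAB·B·CBC·CAB·CBC·CAB·CAB·CBC·CAB·CAB·B·CBC
    A ↦ B
    B ↦ CBC
    C ↦ CAB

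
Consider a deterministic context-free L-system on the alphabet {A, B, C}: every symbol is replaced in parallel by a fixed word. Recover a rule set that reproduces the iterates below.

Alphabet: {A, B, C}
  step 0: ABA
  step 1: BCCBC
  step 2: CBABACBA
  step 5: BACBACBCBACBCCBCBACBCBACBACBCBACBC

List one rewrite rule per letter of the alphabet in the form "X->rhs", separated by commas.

  step 1 ⇒ step 2: BCCBC ⇒ C·BA·BA·C·BA
    B ↦ C
    C ↦ BA
  step 0 ⇒ step 1: ABA ⇒ BC·C·BC
    A ↦ BC

A->BC, B->C, C->BA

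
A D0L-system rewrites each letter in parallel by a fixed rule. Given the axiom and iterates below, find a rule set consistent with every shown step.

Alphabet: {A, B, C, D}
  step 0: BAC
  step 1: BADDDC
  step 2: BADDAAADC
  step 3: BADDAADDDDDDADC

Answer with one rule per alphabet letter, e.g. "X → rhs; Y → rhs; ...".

A->DD, B->BA, C->DC, D->A

  step 2 ⇒ step 3: BADDAAADC ⇒ BA·DD·A·A·DD·DD·DD·A·DC
    A ↦ DD
    B ↦ BA
    C ↦ DC
    D ↦ A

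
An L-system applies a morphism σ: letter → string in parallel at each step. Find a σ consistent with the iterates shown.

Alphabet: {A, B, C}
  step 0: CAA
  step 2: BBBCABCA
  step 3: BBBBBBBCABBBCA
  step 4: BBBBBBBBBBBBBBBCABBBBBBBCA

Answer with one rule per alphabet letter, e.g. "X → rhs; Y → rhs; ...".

  step 3 ⇒ step 4: BBBBBBBCABBBCA ⇒ BB·BB·BB·BB·BB·BB·BB·B·CA·BB·BB·BB·B·CA
    A ↦ CA
    B ↦ BB
    C ↦ B

A->CA, B->BB, C->B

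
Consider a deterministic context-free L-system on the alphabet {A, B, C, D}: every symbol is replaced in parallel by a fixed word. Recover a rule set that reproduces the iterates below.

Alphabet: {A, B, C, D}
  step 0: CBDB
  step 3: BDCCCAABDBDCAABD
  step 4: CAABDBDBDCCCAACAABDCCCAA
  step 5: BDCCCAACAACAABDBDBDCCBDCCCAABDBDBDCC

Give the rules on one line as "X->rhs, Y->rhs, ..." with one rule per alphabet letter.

A->C, B->CA, C->BD, D->A

  step 4 ⇒ step 5: CAABDBDBDCCCAACAABDCCCAA ⇒ BD·C·C·CA·A·CA·A·CA·A·BD·BD·BD·C·C·BD·C·C·CA·A·BD·BD·BD·C·C
    A ↦ C
    B ↦ CA
    C ↦ BD
    D ↦ A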